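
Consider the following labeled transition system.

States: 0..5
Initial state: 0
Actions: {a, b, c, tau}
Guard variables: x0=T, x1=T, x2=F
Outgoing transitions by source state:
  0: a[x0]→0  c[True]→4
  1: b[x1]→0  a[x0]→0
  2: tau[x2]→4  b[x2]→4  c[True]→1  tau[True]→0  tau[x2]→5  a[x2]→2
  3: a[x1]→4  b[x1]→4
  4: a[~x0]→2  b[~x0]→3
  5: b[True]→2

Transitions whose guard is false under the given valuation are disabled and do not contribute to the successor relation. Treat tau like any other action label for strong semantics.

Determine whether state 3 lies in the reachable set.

Answer: UNREACHABLE

Working:
Guard filter leaves 9 enabled edge(s).
Layer 0: {0}
Layer 1: {4}  total {0,4}
Reach set: {0,4}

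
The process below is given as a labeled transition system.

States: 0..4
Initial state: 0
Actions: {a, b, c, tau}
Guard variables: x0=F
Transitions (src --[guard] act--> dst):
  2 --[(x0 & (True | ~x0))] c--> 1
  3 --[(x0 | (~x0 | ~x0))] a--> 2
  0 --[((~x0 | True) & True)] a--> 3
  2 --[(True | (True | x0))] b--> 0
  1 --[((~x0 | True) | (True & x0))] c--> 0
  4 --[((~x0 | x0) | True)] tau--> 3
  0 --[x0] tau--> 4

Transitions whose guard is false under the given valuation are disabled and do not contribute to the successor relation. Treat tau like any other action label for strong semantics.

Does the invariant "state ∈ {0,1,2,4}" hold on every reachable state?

Inv-set: {0,1,2,4}
Reach set: {0,2,3}
  0: ✓
  2: ✓
  3: outside
counterexample path to 3: a

Answer: INVARIANT VIOLATED at state 3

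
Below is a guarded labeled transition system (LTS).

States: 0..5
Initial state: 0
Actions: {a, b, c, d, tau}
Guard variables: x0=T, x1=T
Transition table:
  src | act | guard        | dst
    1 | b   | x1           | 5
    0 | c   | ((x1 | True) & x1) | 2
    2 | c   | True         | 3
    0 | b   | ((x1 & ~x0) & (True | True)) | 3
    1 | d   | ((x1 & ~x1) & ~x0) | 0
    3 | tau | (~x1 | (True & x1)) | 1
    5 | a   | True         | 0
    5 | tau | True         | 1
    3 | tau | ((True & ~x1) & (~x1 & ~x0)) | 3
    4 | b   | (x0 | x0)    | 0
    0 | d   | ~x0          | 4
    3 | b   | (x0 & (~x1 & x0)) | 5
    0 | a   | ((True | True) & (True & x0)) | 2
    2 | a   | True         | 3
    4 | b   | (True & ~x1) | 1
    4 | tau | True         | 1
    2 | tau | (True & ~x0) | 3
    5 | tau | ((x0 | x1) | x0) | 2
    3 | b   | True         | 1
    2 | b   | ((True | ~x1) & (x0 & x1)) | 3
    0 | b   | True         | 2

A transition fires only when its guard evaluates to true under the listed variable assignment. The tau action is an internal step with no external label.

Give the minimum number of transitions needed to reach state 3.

BFS to 3:
  Layer 0: {0}
  Layer 1: {2}
  Layer 2: {3}
3 enters at depth 2; path a·a

Answer: 2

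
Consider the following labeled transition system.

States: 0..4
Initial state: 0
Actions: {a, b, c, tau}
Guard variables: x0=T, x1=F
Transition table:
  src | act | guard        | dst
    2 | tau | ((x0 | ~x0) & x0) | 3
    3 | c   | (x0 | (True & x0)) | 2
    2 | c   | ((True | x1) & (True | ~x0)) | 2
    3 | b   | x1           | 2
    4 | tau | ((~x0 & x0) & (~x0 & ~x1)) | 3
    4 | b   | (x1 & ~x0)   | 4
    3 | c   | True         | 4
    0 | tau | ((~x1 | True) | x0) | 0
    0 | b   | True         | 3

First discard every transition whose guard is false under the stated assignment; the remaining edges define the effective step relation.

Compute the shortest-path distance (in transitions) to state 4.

Breadth-first toward 4:
  depth 0: {0}
  depth 1: {3}
  depth 2: {2,4}
depth(4)=2, e.g. b·c

Answer: 2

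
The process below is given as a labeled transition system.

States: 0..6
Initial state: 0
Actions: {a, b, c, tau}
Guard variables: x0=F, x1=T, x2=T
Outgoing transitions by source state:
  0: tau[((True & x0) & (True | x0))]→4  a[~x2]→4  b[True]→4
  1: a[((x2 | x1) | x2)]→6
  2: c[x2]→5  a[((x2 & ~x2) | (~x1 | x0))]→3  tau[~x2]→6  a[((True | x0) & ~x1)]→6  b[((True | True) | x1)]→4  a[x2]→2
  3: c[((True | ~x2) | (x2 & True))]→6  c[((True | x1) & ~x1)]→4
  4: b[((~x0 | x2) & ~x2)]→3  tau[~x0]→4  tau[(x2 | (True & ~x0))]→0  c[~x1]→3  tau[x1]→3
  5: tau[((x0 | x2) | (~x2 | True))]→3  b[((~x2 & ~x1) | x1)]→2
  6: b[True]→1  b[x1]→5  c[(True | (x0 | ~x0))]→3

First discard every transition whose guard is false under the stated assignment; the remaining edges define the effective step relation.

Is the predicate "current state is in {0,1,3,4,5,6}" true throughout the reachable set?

Allowed set {0,1,3,4,5,6}
Reach set: {0,1,2,3,4,5,6}
  0: ok
  1: ok
  2: outside
  3: ok
  4: ok
  5: ok
  6: ok
witness against invariant: b·tau·c·b·b → 2

Answer: INVARIANT VIOLATED at state 2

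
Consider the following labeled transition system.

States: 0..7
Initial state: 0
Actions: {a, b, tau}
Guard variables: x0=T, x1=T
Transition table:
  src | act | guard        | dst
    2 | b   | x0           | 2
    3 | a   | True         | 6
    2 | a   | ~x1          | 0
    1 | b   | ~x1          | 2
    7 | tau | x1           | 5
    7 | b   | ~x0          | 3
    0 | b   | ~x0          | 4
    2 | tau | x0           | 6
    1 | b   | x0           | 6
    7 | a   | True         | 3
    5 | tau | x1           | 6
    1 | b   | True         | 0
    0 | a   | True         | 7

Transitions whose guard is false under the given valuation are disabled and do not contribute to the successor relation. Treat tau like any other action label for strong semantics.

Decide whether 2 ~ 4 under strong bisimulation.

Answer: NOT BISIMILAR

Analysis:
Bisimulation quotient by refinement:
  P[0] = {{0,1,2,3,4,5,6,7}}
  P[1] = {{0,3},{1},{2},{4,6},{5},{7}}
  P[2] = {{0},{1},{2},{3},{4,6},{5},{7}}
7 equivalence class(es) (converged in 3)
2∈{2}, 4∈{4,6}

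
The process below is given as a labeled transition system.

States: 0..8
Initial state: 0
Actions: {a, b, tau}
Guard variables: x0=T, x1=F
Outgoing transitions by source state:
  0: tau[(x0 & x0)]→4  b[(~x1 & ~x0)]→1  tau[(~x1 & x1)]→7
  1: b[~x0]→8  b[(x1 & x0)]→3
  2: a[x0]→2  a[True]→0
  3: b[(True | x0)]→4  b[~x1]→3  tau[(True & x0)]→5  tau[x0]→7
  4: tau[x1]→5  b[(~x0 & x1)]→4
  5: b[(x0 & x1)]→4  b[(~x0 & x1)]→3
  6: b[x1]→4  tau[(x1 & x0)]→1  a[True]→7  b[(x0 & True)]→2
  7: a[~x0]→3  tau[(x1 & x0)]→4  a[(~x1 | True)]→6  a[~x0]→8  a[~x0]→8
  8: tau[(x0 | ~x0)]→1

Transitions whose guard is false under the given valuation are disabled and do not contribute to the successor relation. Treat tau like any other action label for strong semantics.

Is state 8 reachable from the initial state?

Answer: UNREACHABLE

Working:
Guard filter leaves 11 enabled edge(s).
Layer 0: {0}
Layer 1: {4}  now seen {0,4}
Reachable = {0,4}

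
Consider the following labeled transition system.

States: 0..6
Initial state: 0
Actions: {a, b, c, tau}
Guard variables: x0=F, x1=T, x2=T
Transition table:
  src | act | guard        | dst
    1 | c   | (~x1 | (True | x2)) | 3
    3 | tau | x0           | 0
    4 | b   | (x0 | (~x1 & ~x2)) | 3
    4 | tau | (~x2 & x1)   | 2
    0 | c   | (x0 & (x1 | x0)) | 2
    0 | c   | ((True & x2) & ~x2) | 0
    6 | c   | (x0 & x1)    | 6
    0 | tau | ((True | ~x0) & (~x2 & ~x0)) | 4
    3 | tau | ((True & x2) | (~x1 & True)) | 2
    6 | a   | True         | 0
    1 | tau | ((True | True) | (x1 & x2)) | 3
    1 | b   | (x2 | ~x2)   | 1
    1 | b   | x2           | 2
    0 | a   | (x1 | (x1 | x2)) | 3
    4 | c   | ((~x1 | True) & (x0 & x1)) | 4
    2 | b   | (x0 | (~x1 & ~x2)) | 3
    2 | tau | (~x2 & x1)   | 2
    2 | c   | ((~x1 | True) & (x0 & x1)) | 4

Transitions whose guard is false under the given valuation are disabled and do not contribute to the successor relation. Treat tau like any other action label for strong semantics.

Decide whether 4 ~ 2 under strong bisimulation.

Compute ~ classes (split until stable):
  P[0] = {{0,1,2,3,4,5,6}}
  P[1] = {{0,6},{1},{2,4,5},{3}}
  P[2] = {{0},{1},{2,4,5},{3},{6}}
stable after 3 split(s): 5 block(s)
4∈{2,4,5}, 2∈{2,4,5}

Answer: BISIMILAR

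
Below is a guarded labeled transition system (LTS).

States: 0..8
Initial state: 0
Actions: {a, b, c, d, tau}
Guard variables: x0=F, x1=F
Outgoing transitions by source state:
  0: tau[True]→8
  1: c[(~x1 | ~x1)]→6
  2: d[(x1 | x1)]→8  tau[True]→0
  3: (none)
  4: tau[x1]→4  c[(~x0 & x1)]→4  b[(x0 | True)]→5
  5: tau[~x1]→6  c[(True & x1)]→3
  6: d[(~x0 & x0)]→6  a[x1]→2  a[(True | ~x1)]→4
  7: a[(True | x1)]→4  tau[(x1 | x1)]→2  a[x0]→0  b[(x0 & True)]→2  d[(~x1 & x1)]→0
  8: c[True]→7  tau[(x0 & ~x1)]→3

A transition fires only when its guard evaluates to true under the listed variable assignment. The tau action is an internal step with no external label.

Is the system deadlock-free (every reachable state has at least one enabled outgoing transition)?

Reachable = {0,4,5,6,7,8}
  0: tau→8  [1 exit(s)]
  4: b→5  [1 exit(s)]
  5: tau→6  [1 exit(s)]
  6: a→4  [1 exit(s)]
  7: a→4  [1 exit(s)]
  8: c→7  [1 exit(s)]

Answer: DEADLOCK-FREE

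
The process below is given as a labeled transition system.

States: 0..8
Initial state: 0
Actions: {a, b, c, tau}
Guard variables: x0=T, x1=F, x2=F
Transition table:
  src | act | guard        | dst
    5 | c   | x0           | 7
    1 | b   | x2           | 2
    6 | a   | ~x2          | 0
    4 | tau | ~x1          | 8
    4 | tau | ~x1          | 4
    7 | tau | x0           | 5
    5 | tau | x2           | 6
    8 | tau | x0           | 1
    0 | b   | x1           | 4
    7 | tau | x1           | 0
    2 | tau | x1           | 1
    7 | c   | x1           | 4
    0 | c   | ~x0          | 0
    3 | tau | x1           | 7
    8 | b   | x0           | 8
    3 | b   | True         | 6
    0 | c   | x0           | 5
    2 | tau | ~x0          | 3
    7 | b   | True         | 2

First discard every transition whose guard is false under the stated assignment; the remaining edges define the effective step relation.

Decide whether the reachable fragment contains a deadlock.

Answer: DEADLOCK at state 2

Analysis:
Reach set: {0,2,5,7}
  0: c→5  [1 exit(s)]
  2: ∅  [no exit]
  5: c→7  [1 exit(s)]
  7: b→2  tau→5  [2 exit(s)]
trace reaching 2: c·c·b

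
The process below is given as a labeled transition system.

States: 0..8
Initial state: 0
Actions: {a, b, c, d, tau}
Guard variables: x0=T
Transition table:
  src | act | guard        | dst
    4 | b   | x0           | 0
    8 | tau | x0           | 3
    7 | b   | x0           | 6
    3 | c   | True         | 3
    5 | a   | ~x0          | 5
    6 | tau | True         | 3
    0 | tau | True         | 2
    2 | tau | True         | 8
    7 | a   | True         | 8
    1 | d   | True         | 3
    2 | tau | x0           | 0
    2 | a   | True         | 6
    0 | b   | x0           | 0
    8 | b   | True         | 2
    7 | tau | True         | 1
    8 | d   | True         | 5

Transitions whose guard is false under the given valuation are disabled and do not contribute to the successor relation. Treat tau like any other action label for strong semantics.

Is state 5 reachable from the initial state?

Answer: REACHABLE

Working:
Guard filter leaves 15 enabled edge(s).
Layer 0: {0}
Layer 1: {2}  now seen {0,2}
Layer 2: {6,8}  now seen {0,2,6,8}
Layer 3: {3,5}  now seen {0,2,3,5,6,8}
R = {0,2,3,5,6,8}
witness 5: tau·tau·d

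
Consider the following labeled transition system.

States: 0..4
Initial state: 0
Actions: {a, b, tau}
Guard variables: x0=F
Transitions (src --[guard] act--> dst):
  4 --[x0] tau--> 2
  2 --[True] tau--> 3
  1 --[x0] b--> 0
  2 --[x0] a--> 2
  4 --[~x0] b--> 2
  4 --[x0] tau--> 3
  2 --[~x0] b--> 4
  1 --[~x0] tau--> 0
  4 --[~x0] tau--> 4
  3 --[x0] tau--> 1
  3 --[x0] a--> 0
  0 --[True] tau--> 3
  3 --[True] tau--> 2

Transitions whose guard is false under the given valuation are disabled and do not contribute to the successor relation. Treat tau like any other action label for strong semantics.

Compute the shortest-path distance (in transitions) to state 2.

Answer: 2

Trace:
BFS to 2:
  L0 = {0}
  L1 = {3}
  L2 = {2}
depth(2)=2, e.g. tau·tau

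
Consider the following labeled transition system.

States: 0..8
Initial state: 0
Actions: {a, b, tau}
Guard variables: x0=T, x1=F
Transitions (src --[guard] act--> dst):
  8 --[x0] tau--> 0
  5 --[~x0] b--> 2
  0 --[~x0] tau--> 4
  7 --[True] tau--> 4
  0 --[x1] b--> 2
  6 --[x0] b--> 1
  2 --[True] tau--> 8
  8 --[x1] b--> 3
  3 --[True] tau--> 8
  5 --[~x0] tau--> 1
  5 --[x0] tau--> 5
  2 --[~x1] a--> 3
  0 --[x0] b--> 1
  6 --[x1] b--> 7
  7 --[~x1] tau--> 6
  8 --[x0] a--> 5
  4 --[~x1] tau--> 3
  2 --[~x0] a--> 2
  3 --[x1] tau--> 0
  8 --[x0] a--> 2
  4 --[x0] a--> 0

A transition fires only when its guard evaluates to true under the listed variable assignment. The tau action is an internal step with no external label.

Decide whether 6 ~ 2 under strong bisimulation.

Answer: NOT BISIMILAR

Analysis:
Bisimulation quotient by refinement:
  P[0] = {{0,1,2,3,4,5,6,7,8}}
  P[1] = {{0,6},{1},{2,4,8},{3,5,7}}
  P[2] = {{0,6},{1},{2},{3},{4},{5},{7},{8}}
stable after 3 split(s): 8 block(s)
class of 6: {0,6}; class of 2: {2}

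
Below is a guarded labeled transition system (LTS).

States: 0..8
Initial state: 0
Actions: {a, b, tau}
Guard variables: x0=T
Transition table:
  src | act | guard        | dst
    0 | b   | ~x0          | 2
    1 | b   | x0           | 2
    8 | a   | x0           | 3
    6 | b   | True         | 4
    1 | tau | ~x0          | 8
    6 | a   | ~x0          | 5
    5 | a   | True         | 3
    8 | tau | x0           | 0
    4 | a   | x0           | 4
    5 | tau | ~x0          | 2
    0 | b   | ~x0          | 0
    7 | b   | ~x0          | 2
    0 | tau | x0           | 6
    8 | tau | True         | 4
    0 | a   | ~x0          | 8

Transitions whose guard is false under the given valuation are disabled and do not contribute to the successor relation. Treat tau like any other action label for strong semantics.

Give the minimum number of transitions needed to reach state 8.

Answer: UNREACHABLE

Working:
BFS to 8:
  L0 = {0}
  L1 = {6}
  L2 = {4}
8 never appears.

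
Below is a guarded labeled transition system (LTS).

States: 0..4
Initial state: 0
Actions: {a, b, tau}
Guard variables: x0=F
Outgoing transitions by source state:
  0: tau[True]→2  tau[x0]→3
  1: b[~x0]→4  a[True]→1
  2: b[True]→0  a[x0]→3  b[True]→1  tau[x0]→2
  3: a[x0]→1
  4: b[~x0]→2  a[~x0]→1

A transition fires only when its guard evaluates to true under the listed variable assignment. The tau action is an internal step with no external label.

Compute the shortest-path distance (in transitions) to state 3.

Layered search for 3:
  Layer 0: {0}
  Layer 1: {2}
  Layer 2: {1}
  Layer 3: {4}
3 never appears.

Answer: UNREACHABLE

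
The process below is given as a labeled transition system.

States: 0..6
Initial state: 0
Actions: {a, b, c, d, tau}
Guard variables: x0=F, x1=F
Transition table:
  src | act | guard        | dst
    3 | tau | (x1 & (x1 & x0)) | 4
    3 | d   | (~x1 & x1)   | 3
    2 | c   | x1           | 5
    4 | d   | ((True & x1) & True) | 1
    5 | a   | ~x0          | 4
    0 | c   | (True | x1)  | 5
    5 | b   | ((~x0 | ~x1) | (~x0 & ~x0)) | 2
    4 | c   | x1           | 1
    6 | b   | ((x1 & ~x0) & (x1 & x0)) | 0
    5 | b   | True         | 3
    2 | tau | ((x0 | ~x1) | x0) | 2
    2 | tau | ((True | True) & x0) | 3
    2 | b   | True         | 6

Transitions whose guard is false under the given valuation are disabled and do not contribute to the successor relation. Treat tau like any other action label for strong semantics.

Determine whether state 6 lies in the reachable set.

After dropping false guards: 6 live edges.
Layer 0: {0}
Layer 1: {5}  total {0,5}
Layer 2: {2,3,4}  total {0,2,3,4,5}
Layer 3: {6}  total {0,2,3,4,5,6}
Reach set: {0,2,3,4,5,6}
Path to 6: c·b·b

Answer: REACHABLE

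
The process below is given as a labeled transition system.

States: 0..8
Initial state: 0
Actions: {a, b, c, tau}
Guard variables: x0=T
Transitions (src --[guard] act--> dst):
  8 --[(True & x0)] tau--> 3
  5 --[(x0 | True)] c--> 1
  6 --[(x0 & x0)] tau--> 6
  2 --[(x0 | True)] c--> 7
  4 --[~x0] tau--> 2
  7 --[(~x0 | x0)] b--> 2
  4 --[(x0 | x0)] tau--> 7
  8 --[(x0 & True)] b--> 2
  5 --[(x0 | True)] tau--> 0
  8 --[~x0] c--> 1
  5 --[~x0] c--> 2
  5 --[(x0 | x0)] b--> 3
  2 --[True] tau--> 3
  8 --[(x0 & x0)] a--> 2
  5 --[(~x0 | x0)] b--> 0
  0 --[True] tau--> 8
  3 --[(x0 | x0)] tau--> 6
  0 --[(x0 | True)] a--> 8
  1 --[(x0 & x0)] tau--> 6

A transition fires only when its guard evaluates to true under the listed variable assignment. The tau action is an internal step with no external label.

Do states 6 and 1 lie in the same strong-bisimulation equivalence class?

Compute ~ classes (split until stable):
  P[0] = {{0,1,2,3,4,5,6,7,8}}
  P[1] = {{0},{1,3,4,6},{2},{5},{7},{8}}
  P[2] = {{0},{1,3,6},{2},{4},{5},{7},{8}}
stable after 3 split(s): 7 block(s)
[6]={1,3,6}  [1]={1,3,6}

Answer: BISIMILAR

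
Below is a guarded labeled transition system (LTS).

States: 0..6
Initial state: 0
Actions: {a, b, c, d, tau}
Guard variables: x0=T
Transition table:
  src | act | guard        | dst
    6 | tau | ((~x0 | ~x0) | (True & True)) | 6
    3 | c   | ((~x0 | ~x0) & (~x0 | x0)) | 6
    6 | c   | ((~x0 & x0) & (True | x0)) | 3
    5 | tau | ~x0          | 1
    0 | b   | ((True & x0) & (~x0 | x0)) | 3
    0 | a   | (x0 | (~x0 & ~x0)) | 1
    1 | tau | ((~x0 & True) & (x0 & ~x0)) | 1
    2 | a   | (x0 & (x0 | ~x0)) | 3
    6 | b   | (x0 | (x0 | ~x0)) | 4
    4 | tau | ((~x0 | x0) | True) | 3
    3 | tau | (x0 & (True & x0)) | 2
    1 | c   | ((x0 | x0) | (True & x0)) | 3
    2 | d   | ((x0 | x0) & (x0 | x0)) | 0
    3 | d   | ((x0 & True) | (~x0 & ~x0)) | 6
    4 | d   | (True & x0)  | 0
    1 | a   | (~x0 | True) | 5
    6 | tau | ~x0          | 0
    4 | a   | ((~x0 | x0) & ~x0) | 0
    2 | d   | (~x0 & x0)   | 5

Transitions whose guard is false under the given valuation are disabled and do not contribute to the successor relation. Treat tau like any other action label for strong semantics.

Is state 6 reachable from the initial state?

After dropping false guards: 12 live edges.
L0 = {0}
L1 = {1,3}  total {0,1,3}
L2 = {2,5,6}  total {0,1,2,3,5,6}
L3 = {4}  total {0,1,2,3,4,5,6}
Reachable = {0,1,2,3,4,5,6}
trace reaching 6: b·d

Answer: REACHABLE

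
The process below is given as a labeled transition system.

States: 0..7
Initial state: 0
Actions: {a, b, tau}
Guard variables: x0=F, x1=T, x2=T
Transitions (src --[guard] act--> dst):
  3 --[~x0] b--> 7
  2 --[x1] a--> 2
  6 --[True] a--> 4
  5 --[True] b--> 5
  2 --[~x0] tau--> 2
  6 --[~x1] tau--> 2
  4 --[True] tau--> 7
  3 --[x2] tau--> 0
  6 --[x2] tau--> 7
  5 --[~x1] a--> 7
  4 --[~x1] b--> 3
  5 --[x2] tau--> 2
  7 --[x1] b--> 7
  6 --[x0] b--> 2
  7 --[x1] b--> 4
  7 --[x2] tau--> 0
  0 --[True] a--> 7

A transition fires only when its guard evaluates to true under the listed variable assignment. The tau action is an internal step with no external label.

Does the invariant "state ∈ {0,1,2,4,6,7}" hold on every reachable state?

Answer: INVARIANT HOLDS

Working:
Inv-set: {0,1,2,4,6,7}
Reachable = {0,4,7}
  0: safe
  4: safe
  7: safe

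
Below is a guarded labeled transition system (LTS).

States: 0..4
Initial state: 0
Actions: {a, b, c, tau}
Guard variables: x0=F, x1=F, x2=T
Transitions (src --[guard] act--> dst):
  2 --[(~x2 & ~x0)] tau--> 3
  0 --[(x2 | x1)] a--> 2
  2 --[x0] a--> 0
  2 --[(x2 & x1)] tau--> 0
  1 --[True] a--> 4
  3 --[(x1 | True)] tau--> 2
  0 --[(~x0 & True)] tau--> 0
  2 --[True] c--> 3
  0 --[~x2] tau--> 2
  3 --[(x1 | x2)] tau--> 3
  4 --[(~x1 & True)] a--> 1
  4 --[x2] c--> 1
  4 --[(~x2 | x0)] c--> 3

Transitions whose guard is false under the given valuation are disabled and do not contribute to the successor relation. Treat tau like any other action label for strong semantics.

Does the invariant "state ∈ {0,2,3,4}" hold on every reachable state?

Safe = {0,2,3,4}
R = {0,2,3}
  0: safe
  2: safe
  3: safe

Answer: INVARIANT HOLDS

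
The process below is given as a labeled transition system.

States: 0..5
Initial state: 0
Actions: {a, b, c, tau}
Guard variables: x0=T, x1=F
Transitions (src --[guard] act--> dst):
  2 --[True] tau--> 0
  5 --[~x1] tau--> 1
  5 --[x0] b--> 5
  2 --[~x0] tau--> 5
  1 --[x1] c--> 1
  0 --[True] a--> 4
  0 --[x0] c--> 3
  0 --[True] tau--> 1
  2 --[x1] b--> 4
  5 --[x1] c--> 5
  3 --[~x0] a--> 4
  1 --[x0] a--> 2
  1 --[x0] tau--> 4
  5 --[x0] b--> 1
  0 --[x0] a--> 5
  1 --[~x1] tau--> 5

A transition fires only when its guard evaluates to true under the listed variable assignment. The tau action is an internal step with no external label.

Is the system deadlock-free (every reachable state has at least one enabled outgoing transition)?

Reachable = {0,1,2,3,4,5}
  0: a→4  a→5  c→3  tau→1  [deg 4]
  1: a→2  tau→4  tau→5  [deg 3]
  2: tau→0  [deg 1]
  3: ∅  [no exit]
  4: ∅  [no exit]
  5: b→1  b→5  tau→1  [deg 3]
trace reaching 3: c

Answer: DEADLOCK at state 3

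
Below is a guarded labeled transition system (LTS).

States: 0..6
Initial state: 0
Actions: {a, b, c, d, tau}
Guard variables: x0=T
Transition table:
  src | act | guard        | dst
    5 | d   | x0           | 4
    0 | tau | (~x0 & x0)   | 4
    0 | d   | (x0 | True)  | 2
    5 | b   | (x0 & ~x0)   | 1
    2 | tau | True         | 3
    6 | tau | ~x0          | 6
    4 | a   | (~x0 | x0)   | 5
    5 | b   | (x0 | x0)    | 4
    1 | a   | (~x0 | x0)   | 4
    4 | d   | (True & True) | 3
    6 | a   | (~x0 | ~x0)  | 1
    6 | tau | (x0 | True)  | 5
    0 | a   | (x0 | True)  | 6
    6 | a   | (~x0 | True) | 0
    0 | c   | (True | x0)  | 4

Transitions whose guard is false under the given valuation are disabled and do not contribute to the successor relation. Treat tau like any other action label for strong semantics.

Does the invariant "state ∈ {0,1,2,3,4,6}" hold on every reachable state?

Safe = {0,1,2,3,4,6}
Reachable = {0,2,3,4,5,6}
  0: ✓
  2: ✓
  3: ✓
  4: ✓
  5: VIOLATES
  6: ✓
counterexample path to 5: a·tau

Answer: INVARIANT VIOLATED at state 5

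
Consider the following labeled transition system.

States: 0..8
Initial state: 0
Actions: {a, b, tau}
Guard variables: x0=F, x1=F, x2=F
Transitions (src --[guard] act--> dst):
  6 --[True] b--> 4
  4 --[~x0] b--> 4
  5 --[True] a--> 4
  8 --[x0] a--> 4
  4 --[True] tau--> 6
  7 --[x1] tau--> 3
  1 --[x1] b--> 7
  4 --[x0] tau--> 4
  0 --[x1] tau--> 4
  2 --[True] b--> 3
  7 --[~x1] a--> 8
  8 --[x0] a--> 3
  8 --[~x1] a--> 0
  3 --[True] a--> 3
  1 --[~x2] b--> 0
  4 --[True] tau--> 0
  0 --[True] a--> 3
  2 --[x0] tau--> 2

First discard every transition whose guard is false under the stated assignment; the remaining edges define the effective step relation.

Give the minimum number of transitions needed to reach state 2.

Answer: UNREACHABLE

Working:
Breadth-first toward 2:
  depth 0: {0}
  depth 1: {3}
2 never appears.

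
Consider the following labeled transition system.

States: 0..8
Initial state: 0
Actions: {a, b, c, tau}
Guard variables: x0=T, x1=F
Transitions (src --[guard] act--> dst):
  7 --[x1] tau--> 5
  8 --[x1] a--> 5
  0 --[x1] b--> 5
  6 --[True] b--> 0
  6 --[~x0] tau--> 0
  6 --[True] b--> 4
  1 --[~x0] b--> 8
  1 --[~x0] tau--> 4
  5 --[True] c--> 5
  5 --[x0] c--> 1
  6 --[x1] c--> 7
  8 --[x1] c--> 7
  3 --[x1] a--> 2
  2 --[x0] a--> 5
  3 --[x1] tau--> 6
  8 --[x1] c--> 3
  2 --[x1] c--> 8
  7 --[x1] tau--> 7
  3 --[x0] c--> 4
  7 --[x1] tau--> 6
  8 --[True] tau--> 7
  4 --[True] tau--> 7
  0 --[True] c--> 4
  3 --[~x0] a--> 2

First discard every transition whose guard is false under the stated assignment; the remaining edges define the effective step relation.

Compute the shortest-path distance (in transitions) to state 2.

BFS to 2:
  Layer 0: {0}
  Layer 1: {4}
  Layer 2: {7}
2 never appears.

Answer: UNREACHABLE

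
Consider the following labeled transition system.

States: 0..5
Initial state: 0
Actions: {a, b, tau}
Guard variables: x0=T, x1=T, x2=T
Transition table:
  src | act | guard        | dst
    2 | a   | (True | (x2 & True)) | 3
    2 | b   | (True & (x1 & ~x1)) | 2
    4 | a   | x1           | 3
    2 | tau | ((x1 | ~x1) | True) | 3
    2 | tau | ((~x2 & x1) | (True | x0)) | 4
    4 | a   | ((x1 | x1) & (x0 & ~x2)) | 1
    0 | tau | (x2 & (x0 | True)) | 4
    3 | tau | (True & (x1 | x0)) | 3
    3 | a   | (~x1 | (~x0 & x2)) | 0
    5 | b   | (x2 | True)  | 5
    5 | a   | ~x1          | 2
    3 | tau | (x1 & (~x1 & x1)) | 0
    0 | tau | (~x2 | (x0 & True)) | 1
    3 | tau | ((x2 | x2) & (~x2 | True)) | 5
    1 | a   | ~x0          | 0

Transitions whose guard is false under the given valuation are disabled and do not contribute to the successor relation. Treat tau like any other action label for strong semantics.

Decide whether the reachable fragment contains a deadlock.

Reach set: {0,1,3,4,5}
  0: tau→1  tau→4  [2 out]
  1: ∅  [deadlock]
  3: tau→3  tau→5  [2 out]
  4: a→3  [1 out]
  5: b→5  [1 out]
Path to 1: tau

Answer: DEADLOCK at state 1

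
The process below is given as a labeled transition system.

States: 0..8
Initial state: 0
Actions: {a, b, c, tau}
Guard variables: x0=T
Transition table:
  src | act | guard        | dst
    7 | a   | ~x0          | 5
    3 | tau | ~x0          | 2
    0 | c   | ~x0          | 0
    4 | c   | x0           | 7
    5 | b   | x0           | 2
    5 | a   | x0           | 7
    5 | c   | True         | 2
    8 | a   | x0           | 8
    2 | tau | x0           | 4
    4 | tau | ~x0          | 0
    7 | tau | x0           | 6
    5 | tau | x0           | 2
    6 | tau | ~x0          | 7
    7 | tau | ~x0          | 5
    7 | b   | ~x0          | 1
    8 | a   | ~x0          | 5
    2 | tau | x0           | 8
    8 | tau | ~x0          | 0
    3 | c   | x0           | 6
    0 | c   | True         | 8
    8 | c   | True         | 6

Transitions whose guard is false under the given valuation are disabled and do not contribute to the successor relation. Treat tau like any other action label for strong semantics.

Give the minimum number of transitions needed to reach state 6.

Answer: 2

Working:
BFS to 6:
  depth 0: {0}
  depth 1: {8}
  depth 2: {6}
first hit 6 at d=2 via c·c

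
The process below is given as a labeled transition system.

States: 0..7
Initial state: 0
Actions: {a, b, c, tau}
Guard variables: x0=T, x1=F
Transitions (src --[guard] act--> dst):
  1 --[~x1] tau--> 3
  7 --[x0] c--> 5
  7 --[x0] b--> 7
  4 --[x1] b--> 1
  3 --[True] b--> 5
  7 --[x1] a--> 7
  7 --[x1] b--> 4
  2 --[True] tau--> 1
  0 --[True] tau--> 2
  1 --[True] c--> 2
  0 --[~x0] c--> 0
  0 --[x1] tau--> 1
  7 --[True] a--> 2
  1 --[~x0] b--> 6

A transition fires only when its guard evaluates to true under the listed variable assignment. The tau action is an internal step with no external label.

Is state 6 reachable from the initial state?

8 transition(s) survive guard evaluation.
L0 = {0}
L1 = {2}  cumulative {0,2}
L2 = {1}  cumulative {0,1,2}
L3 = {3}  cumulative {0,1,2,3}
L4 = {5}  cumulative {0,1,2,3,5}
Reach set: {0,1,2,3,5}

Answer: UNREACHABLE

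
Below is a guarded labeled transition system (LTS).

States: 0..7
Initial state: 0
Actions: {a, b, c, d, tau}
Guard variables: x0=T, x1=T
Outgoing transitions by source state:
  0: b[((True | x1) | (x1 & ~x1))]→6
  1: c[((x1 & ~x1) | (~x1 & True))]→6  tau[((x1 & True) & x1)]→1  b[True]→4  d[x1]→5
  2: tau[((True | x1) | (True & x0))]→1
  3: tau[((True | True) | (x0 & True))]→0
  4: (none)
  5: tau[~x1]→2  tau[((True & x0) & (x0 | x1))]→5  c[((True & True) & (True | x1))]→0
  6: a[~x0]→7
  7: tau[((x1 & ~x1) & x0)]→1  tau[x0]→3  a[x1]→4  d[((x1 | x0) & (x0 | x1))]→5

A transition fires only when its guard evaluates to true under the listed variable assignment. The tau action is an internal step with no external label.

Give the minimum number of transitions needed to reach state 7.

Layered search for 7:
  L0 = {0}
  L1 = {6}
7 never appears.

Answer: UNREACHABLE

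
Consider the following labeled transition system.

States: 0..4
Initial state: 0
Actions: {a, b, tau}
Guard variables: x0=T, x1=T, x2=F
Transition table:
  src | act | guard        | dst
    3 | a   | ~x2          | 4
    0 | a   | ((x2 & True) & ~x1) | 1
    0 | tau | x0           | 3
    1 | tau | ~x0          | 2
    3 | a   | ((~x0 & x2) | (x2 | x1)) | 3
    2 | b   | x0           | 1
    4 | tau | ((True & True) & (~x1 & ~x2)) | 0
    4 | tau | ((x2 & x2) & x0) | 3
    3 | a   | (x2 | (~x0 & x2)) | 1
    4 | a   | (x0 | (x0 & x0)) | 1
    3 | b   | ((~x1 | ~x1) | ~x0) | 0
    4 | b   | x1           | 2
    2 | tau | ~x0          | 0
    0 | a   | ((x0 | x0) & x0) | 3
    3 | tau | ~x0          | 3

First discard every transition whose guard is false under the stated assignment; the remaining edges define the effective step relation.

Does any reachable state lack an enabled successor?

Answer: DEADLOCK at state 1

Analysis:
Reach set: {0,1,2,3,4}
  0: a→3  tau→3  [deg 2]
  1: ∅  [STUCK]
  2: b→1  [deg 1]
  3: a→3  a→4  [deg 2]
  4: a→1  b→2  [deg 2]
trace reaching 1: tau·a·a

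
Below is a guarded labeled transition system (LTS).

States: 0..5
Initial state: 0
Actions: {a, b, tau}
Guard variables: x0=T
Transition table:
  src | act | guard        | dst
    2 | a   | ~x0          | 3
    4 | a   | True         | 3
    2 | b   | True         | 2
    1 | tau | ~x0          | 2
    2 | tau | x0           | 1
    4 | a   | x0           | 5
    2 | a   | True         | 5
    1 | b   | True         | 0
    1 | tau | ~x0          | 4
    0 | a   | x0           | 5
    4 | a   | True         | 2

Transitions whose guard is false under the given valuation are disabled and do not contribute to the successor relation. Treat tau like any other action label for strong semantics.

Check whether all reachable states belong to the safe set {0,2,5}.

Allowed set {0,2,5}
Reach set: {0,5}
  0: safe
  5: safe

Answer: INVARIANT HOLDS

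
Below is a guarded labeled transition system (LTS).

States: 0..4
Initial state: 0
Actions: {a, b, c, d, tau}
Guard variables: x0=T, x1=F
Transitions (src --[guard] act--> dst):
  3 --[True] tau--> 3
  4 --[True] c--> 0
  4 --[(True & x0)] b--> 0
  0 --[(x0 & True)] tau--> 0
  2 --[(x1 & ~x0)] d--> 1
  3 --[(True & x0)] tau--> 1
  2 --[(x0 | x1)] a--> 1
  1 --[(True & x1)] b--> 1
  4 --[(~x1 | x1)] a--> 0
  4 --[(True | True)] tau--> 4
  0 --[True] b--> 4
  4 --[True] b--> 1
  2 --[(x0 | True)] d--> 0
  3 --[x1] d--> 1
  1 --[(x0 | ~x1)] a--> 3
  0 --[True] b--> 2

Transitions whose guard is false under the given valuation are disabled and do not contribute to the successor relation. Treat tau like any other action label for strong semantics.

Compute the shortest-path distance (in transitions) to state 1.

Answer: 2

Working:
BFS to 1:
  L0 = {0}
  L1 = {2,4}
  L2 = {1}
first hit 1 at d=2 via b·a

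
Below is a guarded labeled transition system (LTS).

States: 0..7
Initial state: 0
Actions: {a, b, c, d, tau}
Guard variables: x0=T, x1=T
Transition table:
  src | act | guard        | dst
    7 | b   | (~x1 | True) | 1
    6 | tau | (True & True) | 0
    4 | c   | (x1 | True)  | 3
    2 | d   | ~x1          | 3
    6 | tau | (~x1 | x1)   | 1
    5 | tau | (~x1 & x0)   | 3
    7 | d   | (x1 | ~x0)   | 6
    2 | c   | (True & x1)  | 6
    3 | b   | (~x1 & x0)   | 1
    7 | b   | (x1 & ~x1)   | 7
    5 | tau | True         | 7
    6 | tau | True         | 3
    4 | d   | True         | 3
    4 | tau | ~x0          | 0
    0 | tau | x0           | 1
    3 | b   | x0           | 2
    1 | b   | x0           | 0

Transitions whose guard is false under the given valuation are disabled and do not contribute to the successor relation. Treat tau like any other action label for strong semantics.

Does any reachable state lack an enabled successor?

Answer: DEADLOCK-FREE

Trace:
R = {0,1}
  0: tau→1  [deg 1]
  1: b→0  [deg 1]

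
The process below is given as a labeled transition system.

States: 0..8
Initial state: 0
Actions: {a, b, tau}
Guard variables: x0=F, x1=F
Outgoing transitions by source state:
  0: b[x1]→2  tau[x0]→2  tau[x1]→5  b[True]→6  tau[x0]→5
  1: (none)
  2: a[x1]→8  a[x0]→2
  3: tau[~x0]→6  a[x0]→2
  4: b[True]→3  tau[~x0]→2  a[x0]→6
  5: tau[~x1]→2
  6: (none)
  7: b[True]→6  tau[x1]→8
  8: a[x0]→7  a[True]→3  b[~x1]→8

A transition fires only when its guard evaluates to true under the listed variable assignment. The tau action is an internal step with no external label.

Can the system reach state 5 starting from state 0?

After dropping false guards: 8 live edges.
L0 = {0}
L1 = {6}  cumulative {0,6}
Reach set: {0,6}

Answer: UNREACHABLE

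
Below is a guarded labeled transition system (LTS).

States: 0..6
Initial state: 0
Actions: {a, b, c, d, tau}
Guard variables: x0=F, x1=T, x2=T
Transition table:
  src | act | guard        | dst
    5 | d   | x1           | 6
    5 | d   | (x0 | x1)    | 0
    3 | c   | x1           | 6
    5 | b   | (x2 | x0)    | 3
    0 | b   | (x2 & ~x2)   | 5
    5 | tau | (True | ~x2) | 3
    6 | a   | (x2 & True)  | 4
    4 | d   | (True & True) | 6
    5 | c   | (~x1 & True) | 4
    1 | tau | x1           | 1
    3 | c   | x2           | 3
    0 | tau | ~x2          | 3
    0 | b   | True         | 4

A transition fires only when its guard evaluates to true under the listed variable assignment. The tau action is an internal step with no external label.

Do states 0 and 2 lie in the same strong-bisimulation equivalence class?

Compute ~ classes (split until stable):
  π0 = {{0,1,2,3,4,5,6}}
  π1 = {{0},{1},{2},{3},{4},{5},{6}}
7 equivalence class(es) (converged in 2)
[0]={0}  [2]={2}

Answer: NOT BISIMILAR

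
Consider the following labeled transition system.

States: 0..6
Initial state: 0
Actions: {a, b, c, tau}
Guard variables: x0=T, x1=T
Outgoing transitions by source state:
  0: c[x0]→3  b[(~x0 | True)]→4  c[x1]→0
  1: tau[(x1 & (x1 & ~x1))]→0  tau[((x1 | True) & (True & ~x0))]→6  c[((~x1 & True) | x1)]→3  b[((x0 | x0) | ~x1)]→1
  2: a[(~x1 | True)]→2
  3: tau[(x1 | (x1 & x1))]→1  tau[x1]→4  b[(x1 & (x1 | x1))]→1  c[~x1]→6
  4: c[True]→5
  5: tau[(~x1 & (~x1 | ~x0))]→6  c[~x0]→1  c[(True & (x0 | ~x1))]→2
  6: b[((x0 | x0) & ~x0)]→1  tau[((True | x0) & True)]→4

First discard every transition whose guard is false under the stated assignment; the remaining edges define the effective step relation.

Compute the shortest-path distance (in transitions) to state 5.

BFS to 5:
  L0 = {0}
  L1 = {3,4}
  L2 = {1,5}
depth(5)=2, e.g. b·c

Answer: 2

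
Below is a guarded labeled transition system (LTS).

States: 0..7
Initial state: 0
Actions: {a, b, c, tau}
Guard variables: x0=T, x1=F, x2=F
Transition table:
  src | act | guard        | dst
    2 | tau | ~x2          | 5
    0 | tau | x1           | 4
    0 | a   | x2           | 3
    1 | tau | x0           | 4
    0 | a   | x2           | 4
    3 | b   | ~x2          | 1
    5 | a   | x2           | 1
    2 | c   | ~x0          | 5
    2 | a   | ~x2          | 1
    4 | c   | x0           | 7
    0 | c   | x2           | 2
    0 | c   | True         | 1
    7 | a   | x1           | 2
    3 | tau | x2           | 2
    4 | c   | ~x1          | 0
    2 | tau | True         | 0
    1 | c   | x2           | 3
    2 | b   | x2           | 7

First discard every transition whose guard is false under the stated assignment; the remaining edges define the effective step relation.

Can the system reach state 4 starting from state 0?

Answer: REACHABLE

Working:
8 transition(s) survive guard evaluation.
L0 = {0}
L1 = {1}  now seen {0,1}
L2 = {4}  now seen {0,1,4}
L3 = {7}  now seen {0,1,4,7}
Reach set: {0,1,4,7}
Path to 4: c·tau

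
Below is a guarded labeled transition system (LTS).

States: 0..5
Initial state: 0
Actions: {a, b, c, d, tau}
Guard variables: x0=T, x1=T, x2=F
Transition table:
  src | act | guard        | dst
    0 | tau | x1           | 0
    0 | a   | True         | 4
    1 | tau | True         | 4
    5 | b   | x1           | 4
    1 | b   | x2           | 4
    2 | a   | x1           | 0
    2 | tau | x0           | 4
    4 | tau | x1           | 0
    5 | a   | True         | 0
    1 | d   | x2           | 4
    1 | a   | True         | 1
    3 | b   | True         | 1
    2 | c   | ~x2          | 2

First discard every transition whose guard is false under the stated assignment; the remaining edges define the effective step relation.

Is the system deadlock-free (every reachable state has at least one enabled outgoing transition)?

Answer: DEADLOCK-FREE

Working:
Reachable = {0,4}
  0: a→4  tau→0  [2 out]
  4: tau→0  [1 out]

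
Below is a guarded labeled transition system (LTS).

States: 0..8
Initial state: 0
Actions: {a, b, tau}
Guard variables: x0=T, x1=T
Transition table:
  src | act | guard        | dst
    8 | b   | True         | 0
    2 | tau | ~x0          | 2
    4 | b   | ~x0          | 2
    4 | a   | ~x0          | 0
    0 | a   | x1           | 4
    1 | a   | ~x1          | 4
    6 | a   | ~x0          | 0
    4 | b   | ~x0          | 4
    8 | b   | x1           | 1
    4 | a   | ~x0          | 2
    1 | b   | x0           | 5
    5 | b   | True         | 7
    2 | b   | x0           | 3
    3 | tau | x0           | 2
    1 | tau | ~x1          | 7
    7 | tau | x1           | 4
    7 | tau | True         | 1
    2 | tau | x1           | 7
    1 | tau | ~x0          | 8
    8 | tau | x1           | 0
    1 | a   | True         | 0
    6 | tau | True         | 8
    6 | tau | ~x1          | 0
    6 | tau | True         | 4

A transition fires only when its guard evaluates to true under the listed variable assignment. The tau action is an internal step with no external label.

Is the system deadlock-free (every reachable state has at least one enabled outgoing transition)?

Answer: DEADLOCK at state 4

Working:
Reach set: {0,4}
  0: a→4  [1 exit(s)]
  4: ∅  [deadlock]
Path to 4: a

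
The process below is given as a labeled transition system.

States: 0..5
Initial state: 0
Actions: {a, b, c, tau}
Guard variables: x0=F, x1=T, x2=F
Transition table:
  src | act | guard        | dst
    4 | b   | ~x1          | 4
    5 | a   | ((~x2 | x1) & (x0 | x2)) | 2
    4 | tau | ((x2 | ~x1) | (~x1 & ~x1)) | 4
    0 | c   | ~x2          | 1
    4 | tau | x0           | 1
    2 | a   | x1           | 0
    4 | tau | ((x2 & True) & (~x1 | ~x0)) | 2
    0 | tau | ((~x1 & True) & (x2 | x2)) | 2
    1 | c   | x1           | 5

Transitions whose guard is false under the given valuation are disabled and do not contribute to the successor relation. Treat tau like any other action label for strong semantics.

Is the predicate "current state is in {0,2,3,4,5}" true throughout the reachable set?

Answer: INVARIANT VIOLATED at state 1

Trace:
Inv-set: {0,2,3,4,5}
R = {0,1,5}
  0: ok
  1: ✗ unsafe
  5: ok
counterexample path to 1: c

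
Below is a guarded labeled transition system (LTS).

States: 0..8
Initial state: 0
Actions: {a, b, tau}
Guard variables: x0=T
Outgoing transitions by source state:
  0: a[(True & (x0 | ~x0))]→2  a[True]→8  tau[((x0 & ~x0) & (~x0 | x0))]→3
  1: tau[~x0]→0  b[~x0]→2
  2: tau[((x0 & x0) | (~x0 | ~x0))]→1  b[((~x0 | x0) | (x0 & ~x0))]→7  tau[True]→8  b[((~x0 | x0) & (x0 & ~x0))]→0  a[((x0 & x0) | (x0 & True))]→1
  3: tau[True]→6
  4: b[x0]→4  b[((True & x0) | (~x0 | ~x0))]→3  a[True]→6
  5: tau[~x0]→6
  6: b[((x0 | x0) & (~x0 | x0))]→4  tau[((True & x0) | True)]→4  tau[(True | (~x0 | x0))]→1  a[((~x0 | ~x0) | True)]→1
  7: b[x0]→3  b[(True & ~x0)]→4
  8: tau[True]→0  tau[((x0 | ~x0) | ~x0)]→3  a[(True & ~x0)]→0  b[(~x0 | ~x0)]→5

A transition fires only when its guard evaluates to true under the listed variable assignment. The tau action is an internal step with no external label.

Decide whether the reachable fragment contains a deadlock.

Answer: DEADLOCK at state 1

Working:
Reach set: {0,1,2,3,4,6,7,8}
  0: a→2  a→8  [deg 2]
  1: ∅  [STUCK]
  2: a→1  b→7  tau→1  tau→8  [deg 4]
  3: tau→6  [deg 1]
  4: a→6  b→3  b→4  [deg 3]
  6: a→1  b→4  tau→1  tau→4  [deg 4]
  7: b→3  [deg 1]
  8: tau→0  tau→3  [deg 2]
trace reaching 1: a·tau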